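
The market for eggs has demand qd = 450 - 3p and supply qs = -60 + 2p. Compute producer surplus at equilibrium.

Producer surplus = 5184

Equilibrium: 450 - 3p = -60 + 2p gives p* = 102, q* = 144.
Supply starts at p = 30 (where qs = 0).
PS = ½(102 − 30)(144) = 5184.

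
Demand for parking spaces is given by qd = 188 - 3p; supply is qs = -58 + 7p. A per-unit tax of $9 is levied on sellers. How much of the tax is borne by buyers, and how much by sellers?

Buyers bear $6.3, sellers bear $2.7

Pre-tax equilibrium: p* = 24.6, q* = 114.2.
Tax on sellers shifts supply to qs = -58 + 7(p − 9) = -121 + 7p.
188 - 3p = -121 + 7p gives buyer price pb = 30.9; sellers receive ps = 30.9 − 9 = 21.9.
New quantity: q = 188 − 3(30.9) = 95.3.
Buyer burden = 30.9 − 24.6 = 6.3; seller burden = 24.6 − 21.9 = 2.7.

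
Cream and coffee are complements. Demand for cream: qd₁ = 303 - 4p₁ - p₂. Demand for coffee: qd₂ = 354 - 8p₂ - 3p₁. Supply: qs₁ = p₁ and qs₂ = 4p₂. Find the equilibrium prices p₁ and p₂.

Market 1: 303 - 4p₁ - p₂ = p₁ → 5p₁ + p₂ = 303.
Market 2: 12p₂ + 3p₁ = 354.
Eliminating p₂: 12×(1) − 1×(2) gives 57p₁ = 3282, so p₁ = 1094/19.
Back-substitute into (2): p₂ = (354 − 3×1094/19) / 12 = 287/19.

p₁ = 1094/19, p₂ = 287/19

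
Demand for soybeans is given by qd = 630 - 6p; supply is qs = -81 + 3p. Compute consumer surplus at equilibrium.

Consumer surplus = 2028

Equilibrium: 630 - 6p = -81 + 3p gives p* = 79, q* = 156.
Demand choke price (qd = 0): p = 105.
CS = ½(105 − 79)(156) = 2028.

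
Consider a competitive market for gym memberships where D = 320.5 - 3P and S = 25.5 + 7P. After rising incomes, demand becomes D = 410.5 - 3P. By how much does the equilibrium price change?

Original equilibrium: P* = 29.5, Q* = 232.
New equilibrium: 410.5 - 3P = 25.5 + 7P, so 385 = 10P and P' = 38.5; Q' = 410.5 − 3(38.5) = 295.
Change in price: 38.5 − 29.5 = 9.

ΔP = 9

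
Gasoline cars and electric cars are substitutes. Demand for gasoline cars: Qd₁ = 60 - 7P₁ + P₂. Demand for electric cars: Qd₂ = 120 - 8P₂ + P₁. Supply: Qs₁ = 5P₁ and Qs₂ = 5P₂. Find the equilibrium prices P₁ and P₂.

Market 1: 60 - 7P₁ + P₂ = 5P₁ → 12P₁ - P₂ = 60.
Market 2: 13P₂ - P₁ = 120.
Eliminating P₂: 13×(1) + 1×(2) gives 155P₁ = 900, so P₁ = 180/31.
Back-substitute into (2): P₂ = (120 + 1×180/31) / 13 = 300/31.

P₁ = 180/31, P₂ = 300/31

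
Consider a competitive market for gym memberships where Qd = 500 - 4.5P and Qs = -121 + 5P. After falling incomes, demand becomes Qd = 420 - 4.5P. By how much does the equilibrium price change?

ΔP = -160/19

Original equilibrium: P* = 1242/19, Q* = 3911/19.
New equilibrium: 420 - 4.5P = -121 + 5P, so 541 = 9.5P and P' = 1082/19; Q' = 420 − 4.5(1082/19) = 3111/19.
Change in price: 1082/19 − 1242/19 = -160/19.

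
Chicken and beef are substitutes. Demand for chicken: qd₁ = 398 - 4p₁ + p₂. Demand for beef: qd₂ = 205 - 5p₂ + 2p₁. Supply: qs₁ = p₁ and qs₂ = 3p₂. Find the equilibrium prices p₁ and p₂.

Market 1: 398 - 4p₁ + p₂ = p₁ → 5p₁ - p₂ = 398.
Market 2: 8p₂ - 2p₁ = 205.
Eliminating p₂: 8×(1) + 1×(2) gives 38p₁ = 3389, so p₁ = 3389/38.
Back-substitute into (2): p₂ = (205 + 2×3389/38) / 8 = 1821/38.

p₁ = 3389/38, p₂ = 1821/38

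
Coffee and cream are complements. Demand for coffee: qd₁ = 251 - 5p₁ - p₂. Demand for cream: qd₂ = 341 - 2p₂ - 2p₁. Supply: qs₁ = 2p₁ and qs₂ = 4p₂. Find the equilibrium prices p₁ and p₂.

Market 1: 251 - 5p₁ - p₂ = 2p₁ → 7p₁ + p₂ = 251.
Market 2: 6p₂ + 2p₁ = 341.
Eliminating p₂: 6×(1) − 1×(2) gives 40p₁ = 1165, so p₁ = 29.125.
Back-substitute into (2): p₂ = (341 − 2×29.125) / 6 = 47.125.

p₁ = 29.125, p₂ = 47.125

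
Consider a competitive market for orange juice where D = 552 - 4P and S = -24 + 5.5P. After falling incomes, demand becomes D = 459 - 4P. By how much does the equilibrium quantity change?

Original equilibrium: P* = 1152/19, Q* = 5880/19.
New equilibrium: 459 - 4P = -24 + 5.5P, so 483 = 9.5P and P' = 966/19; Q' = 459 − 4(966/19) = 4857/19.
Change in quantity: 4857/19 − 5880/19 = -1023/19.

ΔQ = -1023/19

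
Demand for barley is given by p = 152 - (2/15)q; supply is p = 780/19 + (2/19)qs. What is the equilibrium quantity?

q* = 465

Set the two price expressions equal: 152 - (2/15)q = 780/19 + (2/19)q.
2108/19 = (68/285)q, so q* = 465.
p* = 152 − (2/15)(465) = 90.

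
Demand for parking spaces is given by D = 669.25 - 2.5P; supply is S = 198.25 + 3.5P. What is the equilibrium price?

Set D = S: 669.25 - 2.5P = 198.25 + 3.5P.
471 = 6P, so P* = 78.5.
Q* = 669.25 − 2.5(78.5) = 473.

P* = 78.5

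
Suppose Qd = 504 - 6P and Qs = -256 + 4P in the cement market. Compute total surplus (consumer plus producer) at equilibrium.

Equilibrium: 504 - 6P = -256 + 4P gives P* = 76, Q* = 48.
Demand choke price: P = 84; supply starts at P = 64.
CS = ½(84 − 76)(48) = 192; PS = ½(76 − 64)(48) = 288.

Total surplus = 480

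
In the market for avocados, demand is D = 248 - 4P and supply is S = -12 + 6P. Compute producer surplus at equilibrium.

Producer surplus = 1728

Equilibrium: 248 - 4P = -12 + 6P gives P* = 26, Q* = 144.
Supply starts at P = 2 (where S = 0).
PS = ½(26 − 2)(144) = 1728.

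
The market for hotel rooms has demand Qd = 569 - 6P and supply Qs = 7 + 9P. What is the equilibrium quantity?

Q* = 344.2

Set Qd = Qs: 569 - 6P = 7 + 9P.
562 = 15P, so P* = 562/15.
Q* = 569 − 6(562/15) = 344.2.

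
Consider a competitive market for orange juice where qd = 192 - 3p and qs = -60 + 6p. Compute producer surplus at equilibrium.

Producer surplus = 972

Equilibrium: 192 - 3p = -60 + 6p gives p* = 28, q* = 108.
Supply starts at p = 10 (where qs = 0).
PS = ½(28 − 10)(108) = 972.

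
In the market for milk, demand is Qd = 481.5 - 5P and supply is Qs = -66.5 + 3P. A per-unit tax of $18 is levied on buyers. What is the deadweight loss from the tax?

Deadweight loss = 303.75

Pre-tax equilibrium: P* = 68.5, Q* = 139.
Tax on buyers shifts demand to Qd = 481.5 − 5(P + 18) = 391.5 - 5P.
391.5 - 5P = -66.5 + 3P gives seller price Ps = 57.25; buyers pay Pb = 57.25 + 18 = 75.25.
New quantity: Q = 481.5 − 5(75.25) = 105.25.
DWL = ½ × 18 × (139 − 105.25) = 303.75.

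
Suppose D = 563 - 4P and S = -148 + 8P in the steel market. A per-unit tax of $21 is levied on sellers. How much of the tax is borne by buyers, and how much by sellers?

Buyers bear $14, sellers bear $7

Pre-tax equilibrium: P* = 59.25, Q* = 326.
Tax on sellers shifts supply to S = -148 + 8(P − 21) = -316 + 8P.
563 - 4P = -316 + 8P gives buyer price Pb = 73.25; sellers receive Ps = 73.25 − 21 = 52.25.
New quantity: Q = 563 − 4(73.25) = 270.
Buyer burden = 73.25 − 59.25 = 14; seller burden = 59.25 − 52.25 = 7.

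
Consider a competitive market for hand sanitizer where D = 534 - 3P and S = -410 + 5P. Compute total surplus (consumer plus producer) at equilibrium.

Total surplus = 8640

Equilibrium: 534 - 3P = -410 + 5P gives P* = 118, Q* = 180.
Demand choke price: P = 178; supply starts at P = 82.
CS = ½(178 − 118)(180) = 5400; PS = ½(118 − 82)(180) = 3240.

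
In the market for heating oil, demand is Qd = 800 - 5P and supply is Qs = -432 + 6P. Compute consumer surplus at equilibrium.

Equilibrium: 800 - 5P = -432 + 6P gives P* = 112, Q* = 240.
Demand choke price (Qd = 0): P = 160.
CS = ½(160 − 112)(240) = 5760.

Consumer surplus = 5760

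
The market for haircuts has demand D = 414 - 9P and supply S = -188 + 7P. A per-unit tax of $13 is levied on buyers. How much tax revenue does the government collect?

Tax revenue = 314.4375

Pre-tax equilibrium: P* = 37.625, Q* = 75.375.
Tax on buyers shifts demand to D = 414 − 9(P + 13) = 297 - 9P.
297 - 9P = -188 + 7P gives seller price Ps = 30.3125; buyers pay Pb = 30.3125 + 13 = 43.3125.
New quantity: Q = 414 − 9(43.3125) = 24.1875.
Revenue = 13 × 24.1875 = 314.4375.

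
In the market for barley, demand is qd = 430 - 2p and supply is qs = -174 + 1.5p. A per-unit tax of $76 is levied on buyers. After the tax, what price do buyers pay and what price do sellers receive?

Buyers pay 1436/7, sellers receive 904/7

Pre-tax equilibrium: p* = 1208/7, q* = 594/7.
Tax on buyers shifts demand to qd = 430 − 2(p + 76) = 278 - 2p.
278 - 2p = -174 + 1.5p gives seller price ps = 904/7; buyers pay pb = 904/7 + 76 = 1436/7.
New quantity: q = 430 − 2(1436/7) = 138/7.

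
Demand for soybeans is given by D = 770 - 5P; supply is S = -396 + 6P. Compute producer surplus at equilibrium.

Producer surplus = 4800

Equilibrium: 770 - 5P = -396 + 6P gives P* = 106, Q* = 240.
Supply starts at P = 66 (where S = 0).
PS = ½(106 − 66)(240) = 4800.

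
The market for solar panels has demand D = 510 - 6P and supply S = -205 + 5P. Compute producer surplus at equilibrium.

Producer surplus = 1440

Equilibrium: 510 - 6P = -205 + 5P gives P* = 65, Q* = 120.
Supply starts at P = 41 (where S = 0).
PS = ½(65 − 41)(120) = 1440.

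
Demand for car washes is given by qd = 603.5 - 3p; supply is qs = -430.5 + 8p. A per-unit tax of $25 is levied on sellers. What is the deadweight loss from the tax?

Deadweight loss = 7500/11

Pre-tax equilibrium: p* = 94, q* = 321.5.
Tax on sellers shifts supply to qs = -430.5 + 8(p − 25) = -630.5 + 8p.
603.5 - 3p = -630.5 + 8p gives buyer price pb = 1234/11; sellers receive ps = 1234/11 − 25 = 959/11.
New quantity: q = 603.5 − 3(1234/11) = 5873/22.
DWL = ½ × 25 × (321.5 − 5873/22) = 7500/11.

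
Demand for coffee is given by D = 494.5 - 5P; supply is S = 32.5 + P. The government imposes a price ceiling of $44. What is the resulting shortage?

Shortage = 198

Equilibrium price would be P* = 77, so the ceiling at 44 binds.
At P = 44: D = 494.5 − 5(44) = 274.5, S = 32.5 + 1(44) = 76.5.
Shortage = 274.5 − 76.5 = 198.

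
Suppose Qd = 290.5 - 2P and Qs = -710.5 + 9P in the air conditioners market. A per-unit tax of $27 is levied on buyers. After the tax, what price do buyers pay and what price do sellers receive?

Buyers pay 1244/11, sellers receive 947/11

Pre-tax equilibrium: P* = 91, Q* = 108.5.
Tax on buyers shifts demand to Qd = 290.5 − 2(P + 27) = 236.5 - 2P.
236.5 - 2P = -710.5 + 9P gives seller price Ps = 947/11; buyers pay Pb = 947/11 + 27 = 1244/11.
New quantity: Q = 290.5 − 2(1244/11) = 1415/22.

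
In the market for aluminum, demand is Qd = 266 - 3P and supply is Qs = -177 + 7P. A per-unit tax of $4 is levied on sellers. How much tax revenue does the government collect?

Tax revenue = 498.8

Pre-tax equilibrium: P* = 44.3, Q* = 133.1.
Tax on sellers shifts supply to Qs = -177 + 7(P − 4) = -205 + 7P.
266 - 3P = -205 + 7P gives buyer price Pb = 47.1; sellers receive Ps = 47.1 − 4 = 43.1.
New quantity: Q = 266 − 3(47.1) = 124.7.
Revenue = 4 × 124.7 = 498.8.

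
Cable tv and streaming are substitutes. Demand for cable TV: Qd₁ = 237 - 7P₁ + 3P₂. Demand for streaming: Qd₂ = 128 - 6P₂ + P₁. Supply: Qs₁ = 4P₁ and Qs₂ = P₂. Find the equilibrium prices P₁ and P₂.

P₁ = 2043/74, P₂ = 1645/74

Market 1: 237 - 7P₁ + 3P₂ = 4P₁ → 11P₁ - 3P₂ = 237.
Market 2: 7P₂ - P₁ = 128.
Eliminating P₂: 7×(1) + 3×(2) gives 74P₁ = 2043, so P₁ = 2043/74.
Back-substitute into (2): P₂ = (128 + 1×2043/74) / 7 = 1645/74.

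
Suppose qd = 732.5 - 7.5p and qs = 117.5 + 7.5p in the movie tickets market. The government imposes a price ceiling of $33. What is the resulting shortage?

Equilibrium price would be p* = 41, so the ceiling at 33 binds.
At p = 33: qd = 732.5 − 7.5(33) = 485, qs = 117.5 + 7.5(33) = 365.
Shortage = 485 − 365 = 120.

Shortage = 120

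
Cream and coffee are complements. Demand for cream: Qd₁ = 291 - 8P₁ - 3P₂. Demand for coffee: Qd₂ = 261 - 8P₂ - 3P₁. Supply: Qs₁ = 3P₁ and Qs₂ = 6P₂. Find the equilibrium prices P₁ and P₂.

P₁ = 3291/145, P₂ = 1998/145

Market 1: 291 - 8P₁ - 3P₂ = 3P₁ → 11P₁ + 3P₂ = 291.
Market 2: 14P₂ + 3P₁ = 261.
Eliminating P₂: 14×(1) − 3×(2) gives 145P₁ = 3291, so P₁ = 3291/145.
Back-substitute into (2): P₂ = (261 − 3×3291/145) / 14 = 1998/145.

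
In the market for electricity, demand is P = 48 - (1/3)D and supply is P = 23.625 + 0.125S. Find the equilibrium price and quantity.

Set the two price expressions equal: 48 - (1/3)Q = 23.625 + 0.125Q.
24.375 = (11/24)Q, so Q* = 585/11.
P* = 48 − (1/3)(585/11) = 333/11.

P* = 333/11, Q* = 585/11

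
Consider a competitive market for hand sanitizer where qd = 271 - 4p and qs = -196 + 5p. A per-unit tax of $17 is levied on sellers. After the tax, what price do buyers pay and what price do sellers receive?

Buyers pay 184/3, sellers receive 133/3

Pre-tax equilibrium: p* = 467/9, q* = 571/9.
Tax on sellers shifts supply to qs = -196 + 5(p − 17) = -281 + 5p.
271 - 4p = -281 + 5p gives buyer price pb = 184/3; sellers receive ps = 184/3 − 17 = 133/3.
New quantity: q = 271 − 4(184/3) = 77/3.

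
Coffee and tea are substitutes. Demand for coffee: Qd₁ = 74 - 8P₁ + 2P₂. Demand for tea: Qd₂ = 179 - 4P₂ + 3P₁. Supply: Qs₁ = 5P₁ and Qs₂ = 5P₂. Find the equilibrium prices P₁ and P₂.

Market 1: 74 - 8P₁ + 2P₂ = 5P₁ → 13P₁ - 2P₂ = 74.
Market 2: 9P₂ - 3P₁ = 179.
Eliminating P₂: 9×(1) + 2×(2) gives 111P₁ = 1024, so P₁ = 1024/111.
Back-substitute into (2): P₂ = (179 + 3×1024/111) / 9 = 2549/111.

P₁ = 1024/111, P₂ = 2549/111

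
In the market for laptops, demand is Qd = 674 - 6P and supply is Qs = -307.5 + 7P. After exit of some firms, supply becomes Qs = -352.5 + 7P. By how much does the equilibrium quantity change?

ΔQ = -270/13

Original equilibrium: P* = 75.5, Q* = 221.
New equilibrium: 674 - 6P = -352.5 + 7P, so 1026.5 = 13P and P' = 2053/26; Q' = 674 − 6(2053/26) = 2603/13.
Change in quantity: 2603/13 − 221 = -270/13.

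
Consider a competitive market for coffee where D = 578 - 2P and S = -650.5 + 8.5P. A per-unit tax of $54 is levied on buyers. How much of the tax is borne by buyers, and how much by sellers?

Pre-tax equilibrium: P* = 117, Q* = 344.
Tax on buyers shifts demand to D = 578 − 2(P + 54) = 470 - 2P.
470 - 2P = -650.5 + 8.5P gives seller price Ps = 747/7; buyers pay Pb = 747/7 + 54 = 1125/7.
New quantity: Q = 578 − 2(1125/7) = 1796/7.
Buyer burden = 1125/7 − 117 = 306/7; seller burden = 117 − 747/7 = 72/7.

Buyers bear 306/7, sellers bear 72/7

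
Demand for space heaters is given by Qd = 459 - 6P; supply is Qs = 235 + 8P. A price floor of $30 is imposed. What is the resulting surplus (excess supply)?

Equilibrium price would be P* = 16, so the floor at 30 binds.
At P = 30: Qd = 279, Qs = 475.
Surplus = 475 − 279 = 196.

Surplus = 196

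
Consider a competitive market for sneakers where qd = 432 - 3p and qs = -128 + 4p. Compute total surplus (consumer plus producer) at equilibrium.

Total surplus = 10752

Equilibrium: 432 - 3p = -128 + 4p gives p* = 80, q* = 192.
Demand choke price: p = 144; supply starts at p = 32.
CS = ½(144 − 80)(192) = 6144; PS = ½(80 − 32)(192) = 4608.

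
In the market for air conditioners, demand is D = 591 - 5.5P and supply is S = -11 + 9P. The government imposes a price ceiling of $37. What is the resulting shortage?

Equilibrium price would be P* = 1204/29, so the ceiling at 37 binds.
At P = 37: D = 591 − 5.5(37) = 387.5, S = -11 + 9(37) = 322.
Shortage = 387.5 − 322 = 65.5.

Shortage = 65.5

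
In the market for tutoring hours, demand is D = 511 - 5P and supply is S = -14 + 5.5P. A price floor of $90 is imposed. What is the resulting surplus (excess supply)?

Equilibrium price would be P* = 50, so the floor at 90 binds.
At P = 90: D = 61, S = 481.
Surplus = 481 − 61 = 420.

Surplus = 420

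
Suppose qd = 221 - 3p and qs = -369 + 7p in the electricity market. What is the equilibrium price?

p* = 59

Set qd = qs: 221 - 3p = -369 + 7p.
590 = 10p, so p* = 59.
q* = 221 − 3(59) = 44.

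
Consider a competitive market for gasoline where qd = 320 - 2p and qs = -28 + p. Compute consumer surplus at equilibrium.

Consumer surplus = 1936

Equilibrium: 320 - 2p = -28 + p gives p* = 116, q* = 88.
Demand choke price (qd = 0): p = 160.
CS = ½(160 − 116)(88) = 1936.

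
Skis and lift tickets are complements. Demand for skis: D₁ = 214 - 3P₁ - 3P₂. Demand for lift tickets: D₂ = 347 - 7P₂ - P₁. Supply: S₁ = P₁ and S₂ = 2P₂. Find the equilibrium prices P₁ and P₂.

P₁ = 295/11, P₂ = 1174/33

Market 1: 214 - 3P₁ - 3P₂ = P₁ → 4P₁ + 3P₂ = 214.
Market 2: 9P₂ + P₁ = 347.
Eliminating P₂: 9×(1) − 3×(2) gives 33P₁ = 885, so P₁ = 295/11.
Back-substitute into (2): P₂ = (347 − 1×295/11) / 9 = 1174/33.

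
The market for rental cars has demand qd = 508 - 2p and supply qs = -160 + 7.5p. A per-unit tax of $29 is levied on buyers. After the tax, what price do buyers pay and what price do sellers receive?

Pre-tax equilibrium: p* = 1336/19, q* = 6980/19.
Tax on buyers shifts demand to qd = 508 − 2(p + 29) = 450 - 2p.
450 - 2p = -160 + 7.5p gives seller price ps = 1220/19; buyers pay pb = 1220/19 + 29 = 1771/19.
New quantity: q = 508 − 2(1771/19) = 6110/19.

Buyers pay 1771/19, sellers receive 1220/19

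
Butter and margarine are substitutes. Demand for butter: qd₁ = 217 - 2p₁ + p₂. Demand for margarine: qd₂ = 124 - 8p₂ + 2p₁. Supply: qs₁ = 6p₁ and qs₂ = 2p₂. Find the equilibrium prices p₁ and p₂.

p₁ = 1147/39, p₂ = 713/39

Market 1: 217 - 2p₁ + p₂ = 6p₁ → 8p₁ - p₂ = 217.
Market 2: 10p₂ - 2p₁ = 124.
Eliminating p₂: 10×(1) + 1×(2) gives 78p₁ = 2294, so p₁ = 1147/39.
Back-substitute into (2): p₂ = (124 + 2×1147/39) / 10 = 713/39.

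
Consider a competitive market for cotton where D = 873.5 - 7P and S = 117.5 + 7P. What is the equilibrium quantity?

Set D = S: 873.5 - 7P = 117.5 + 7P.
756 = 14P, so P* = 54.
Q* = 873.5 − 7(54) = 495.5.

Q* = 495.5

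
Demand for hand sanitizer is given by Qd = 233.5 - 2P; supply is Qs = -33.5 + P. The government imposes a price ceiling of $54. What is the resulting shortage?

Equilibrium price would be P* = 89, so the ceiling at 54 binds.
At P = 54: Qd = 233.5 − 2(54) = 125.5, Qs = -33.5 + 1(54) = 20.5.
Shortage = 125.5 − 20.5 = 105.

Shortage = 105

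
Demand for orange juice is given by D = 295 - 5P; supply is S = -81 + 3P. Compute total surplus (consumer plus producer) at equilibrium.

Equilibrium: 295 - 5P = -81 + 3P gives P* = 47, Q* = 60.
Demand choke price: P = 59; supply starts at P = 27.
CS = ½(59 − 47)(60) = 360; PS = ½(47 − 27)(60) = 600.

Total surplus = 960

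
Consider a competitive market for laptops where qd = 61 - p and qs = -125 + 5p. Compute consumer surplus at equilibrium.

Equilibrium: 61 - p = -125 + 5p gives p* = 31, q* = 30.
Demand choke price (qd = 0): p = 61.
CS = ½(61 − 31)(30) = 450.

Consumer surplus = 450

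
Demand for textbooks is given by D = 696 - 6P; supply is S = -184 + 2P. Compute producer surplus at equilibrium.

Equilibrium: 696 - 6P = -184 + 2P gives P* = 110, Q* = 36.
Supply starts at P = 92 (where S = 0).
PS = ½(110 − 92)(36) = 324.

Producer surplus = 324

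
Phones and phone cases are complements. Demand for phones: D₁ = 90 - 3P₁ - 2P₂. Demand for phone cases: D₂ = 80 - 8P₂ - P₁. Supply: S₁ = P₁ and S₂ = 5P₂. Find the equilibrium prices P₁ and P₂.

P₁ = 20.2, P₂ = 4.6

Market 1: 90 - 3P₁ - 2P₂ = P₁ → 4P₁ + 2P₂ = 90.
Market 2: 13P₂ + P₁ = 80.
Eliminating P₂: 13×(1) − 2×(2) gives 50P₁ = 1010, so P₁ = 20.2.
Back-substitute into (2): P₂ = (80 − 1×20.2) / 13 = 4.6.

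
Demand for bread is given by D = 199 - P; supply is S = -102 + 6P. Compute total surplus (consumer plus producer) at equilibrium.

Equilibrium: 199 - P = -102 + 6P gives P* = 43, Q* = 156.
Demand choke price: P = 199; supply starts at P = 17.
CS = ½(199 − 43)(156) = 12168; PS = ½(43 − 17)(156) = 2028.

Total surplus = 14196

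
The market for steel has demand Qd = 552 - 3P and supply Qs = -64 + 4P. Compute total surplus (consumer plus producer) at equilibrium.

Equilibrium: 552 - 3P = -64 + 4P gives P* = 88, Q* = 288.
Demand choke price: P = 184; supply starts at P = 16.
CS = ½(184 − 88)(288) = 13824; PS = ½(88 − 16)(288) = 10368.

Total surplus = 24192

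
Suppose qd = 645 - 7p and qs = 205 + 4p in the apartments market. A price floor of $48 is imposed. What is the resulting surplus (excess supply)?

Equilibrium price would be p* = 40, so the floor at 48 binds.
At p = 48: qd = 309, qs = 397.
Surplus = 397 − 309 = 88.

Surplus = 88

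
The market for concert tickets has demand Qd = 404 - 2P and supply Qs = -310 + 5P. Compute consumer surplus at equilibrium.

Equilibrium: 404 - 2P = -310 + 5P gives P* = 102, Q* = 200.
Demand choke price (Qd = 0): P = 202.
CS = ½(202 − 102)(200) = 10000.

Consumer surplus = 10000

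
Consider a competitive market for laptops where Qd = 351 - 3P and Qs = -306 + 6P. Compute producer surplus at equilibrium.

Equilibrium: 351 - 3P = -306 + 6P gives P* = 73, Q* = 132.
Supply starts at P = 51 (where Qs = 0).
PS = ½(73 − 51)(132) = 1452.

Producer surplus = 1452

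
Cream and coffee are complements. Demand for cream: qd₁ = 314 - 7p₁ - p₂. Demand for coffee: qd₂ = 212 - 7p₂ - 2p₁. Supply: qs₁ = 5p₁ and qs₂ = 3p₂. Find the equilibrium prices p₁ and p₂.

Market 1: 314 - 7p₁ - p₂ = 5p₁ → 12p₁ + p₂ = 314.
Market 2: 10p₂ + 2p₁ = 212.
Eliminating p₂: 10×(1) − 1×(2) gives 118p₁ = 2928, so p₁ = 1464/59.
Back-substitute into (2): p₂ = (212 − 2×1464/59) / 10 = 958/59.

p₁ = 1464/59, p₂ = 958/59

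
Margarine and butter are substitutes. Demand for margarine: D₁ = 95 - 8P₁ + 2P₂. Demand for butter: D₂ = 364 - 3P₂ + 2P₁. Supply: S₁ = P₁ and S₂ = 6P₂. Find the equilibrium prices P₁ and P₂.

P₁ = 1583/77, P₂ = 3466/77

Market 1: 95 - 8P₁ + 2P₂ = P₁ → 9P₁ - 2P₂ = 95.
Market 2: 9P₂ - 2P₁ = 364.
Eliminating P₂: 9×(1) + 2×(2) gives 77P₁ = 1583, so P₁ = 1583/77.
Back-substitute into (2): P₂ = (364 + 2×1583/77) / 9 = 3466/77.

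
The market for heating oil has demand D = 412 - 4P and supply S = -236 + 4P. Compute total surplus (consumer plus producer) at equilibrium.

Equilibrium: 412 - 4P = -236 + 4P gives P* = 81, Q* = 88.
Demand choke price: P = 103; supply starts at P = 59.
CS = ½(103 − 81)(88) = 968; PS = ½(81 − 59)(88) = 968.

Total surplus = 1936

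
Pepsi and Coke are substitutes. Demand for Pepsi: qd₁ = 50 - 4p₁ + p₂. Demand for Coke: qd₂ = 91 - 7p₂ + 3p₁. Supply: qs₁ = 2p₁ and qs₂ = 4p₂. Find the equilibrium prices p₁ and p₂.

p₁ = 641/63, p₂ = 232/21

Market 1: 50 - 4p₁ + p₂ = 2p₁ → 6p₁ - p₂ = 50.
Market 2: 11p₂ - 3p₁ = 91.
Eliminating p₂: 11×(1) + 1×(2) gives 63p₁ = 641, so p₁ = 641/63.
Back-substitute into (2): p₂ = (91 + 3×641/63) / 11 = 232/21.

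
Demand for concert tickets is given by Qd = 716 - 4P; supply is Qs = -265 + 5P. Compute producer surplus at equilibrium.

Producer surplus = 7840

Equilibrium: 716 - 4P = -265 + 5P gives P* = 109, Q* = 280.
Supply starts at P = 53 (where Qs = 0).
PS = ½(109 − 53)(280) = 7840.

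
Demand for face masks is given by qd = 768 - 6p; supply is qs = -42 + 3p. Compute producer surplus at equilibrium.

Equilibrium: 768 - 6p = -42 + 3p gives p* = 90, q* = 228.
Supply starts at p = 14 (where qs = 0).
PS = ½(90 − 14)(228) = 8664.

Producer surplus = 8664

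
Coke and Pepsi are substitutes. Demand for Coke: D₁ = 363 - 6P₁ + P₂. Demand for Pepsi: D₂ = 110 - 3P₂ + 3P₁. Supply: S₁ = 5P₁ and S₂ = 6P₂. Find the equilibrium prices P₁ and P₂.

P₁ = 3377/96, P₂ = 2299/96

Market 1: 363 - 6P₁ + P₂ = 5P₁ → 11P₁ - P₂ = 363.
Market 2: 9P₂ - 3P₁ = 110.
Eliminating P₂: 9×(1) + 1×(2) gives 96P₁ = 3377, so P₁ = 3377/96.
Back-substitute into (2): P₂ = (110 + 3×3377/96) / 9 = 2299/96.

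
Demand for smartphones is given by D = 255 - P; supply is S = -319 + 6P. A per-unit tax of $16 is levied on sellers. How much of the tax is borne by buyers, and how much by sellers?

Pre-tax equilibrium: P* = 82, Q* = 173.
Tax on sellers shifts supply to S = -319 + 6(P − 16) = -415 + 6P.
255 - P = -415 + 6P gives buyer price Pb = 670/7; sellers receive Ps = 670/7 − 16 = 558/7.
New quantity: Q = 255 − 1(670/7) = 1115/7.
Buyer burden = 670/7 − 82 = 96/7; seller burden = 82 − 558/7 = 16/7.

Buyers bear 96/7, sellers bear 16/7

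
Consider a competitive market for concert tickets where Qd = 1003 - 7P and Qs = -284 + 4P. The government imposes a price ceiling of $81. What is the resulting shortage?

Shortage = 396

Equilibrium price would be P* = 117, so the ceiling at 81 binds.
At P = 81: Qd = 1003 − 7(81) = 436, Qs = -284 + 4(81) = 40.
Shortage = 436 − 40 = 396.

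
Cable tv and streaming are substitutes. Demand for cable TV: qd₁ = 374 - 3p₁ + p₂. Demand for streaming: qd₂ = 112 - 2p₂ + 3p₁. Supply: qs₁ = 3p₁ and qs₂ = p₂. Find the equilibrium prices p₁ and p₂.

p₁ = 1234/15, p₂ = 119.6

Market 1: 374 - 3p₁ + p₂ = 3p₁ → 6p₁ - p₂ = 374.
Market 2: 3p₂ - 3p₁ = 112.
Eliminating p₂: 3×(1) + 1×(2) gives 15p₁ = 1234, so p₁ = 1234/15.
Back-substitute into (2): p₂ = (112 + 3×1234/15) / 3 = 119.6.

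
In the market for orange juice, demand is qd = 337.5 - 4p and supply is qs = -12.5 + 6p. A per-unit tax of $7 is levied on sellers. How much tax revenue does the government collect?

Pre-tax equilibrium: p* = 35, q* = 197.5.
Tax on sellers shifts supply to qs = -12.5 + 6(p − 7) = -54.5 + 6p.
337.5 - 4p = -54.5 + 6p gives buyer price pb = 39.2; sellers receive ps = 39.2 − 7 = 32.2.
New quantity: q = 337.5 − 4(39.2) = 180.7.
Revenue = 7 × 180.7 = 1264.9.

Tax revenue = 1264.9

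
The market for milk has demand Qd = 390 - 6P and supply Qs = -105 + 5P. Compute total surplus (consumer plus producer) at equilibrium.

Total surplus = 2640

Equilibrium: 390 - 6P = -105 + 5P gives P* = 45, Q* = 120.
Demand choke price: P = 65; supply starts at P = 21.
CS = ½(65 − 45)(120) = 1200; PS = ½(45 − 21)(120) = 1440.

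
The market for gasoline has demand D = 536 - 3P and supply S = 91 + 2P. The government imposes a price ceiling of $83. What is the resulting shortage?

Equilibrium price would be P* = 89, so the ceiling at 83 binds.
At P = 83: D = 536 − 3(83) = 287, S = 91 + 2(83) = 257.
Shortage = 287 − 257 = 30.

Shortage = 30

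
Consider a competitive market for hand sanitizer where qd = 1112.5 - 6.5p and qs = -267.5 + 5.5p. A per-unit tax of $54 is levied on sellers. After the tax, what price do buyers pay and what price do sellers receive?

Pre-tax equilibrium: p* = 115, q* = 365.
Tax on sellers shifts supply to qs = -267.5 + 5.5(p − 54) = -564.5 + 5.5p.
1112.5 - 6.5p = -564.5 + 5.5p gives buyer price pb = 139.75; sellers receive ps = 139.75 − 54 = 85.75.
New quantity: q = 1112.5 − 6.5(139.75) = 204.125.

Buyers pay $139.75, sellers receive $85.75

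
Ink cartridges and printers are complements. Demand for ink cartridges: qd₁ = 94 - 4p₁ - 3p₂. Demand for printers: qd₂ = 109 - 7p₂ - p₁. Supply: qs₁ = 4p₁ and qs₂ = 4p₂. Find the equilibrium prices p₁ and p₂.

p₁ = 707/85, p₂ = 778/85

Market 1: 94 - 4p₁ - 3p₂ = 4p₁ → 8p₁ + 3p₂ = 94.
Market 2: 11p₂ + p₁ = 109.
Eliminating p₂: 11×(1) − 3×(2) gives 85p₁ = 707, so p₁ = 707/85.
Back-substitute into (2): p₂ = (109 − 1×707/85) / 11 = 778/85.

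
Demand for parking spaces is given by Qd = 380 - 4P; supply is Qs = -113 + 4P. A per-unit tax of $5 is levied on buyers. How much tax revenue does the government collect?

Tax revenue = 617.5

Pre-tax equilibrium: P* = 61.625, Q* = 133.5.
Tax on buyers shifts demand to Qd = 380 − 4(P + 5) = 360 - 4P.
360 - 4P = -113 + 4P gives seller price Ps = 59.125; buyers pay Pb = 59.125 + 5 = 64.125.
New quantity: Q = 380 − 4(64.125) = 123.5.
Revenue = 5 × 123.5 = 617.5.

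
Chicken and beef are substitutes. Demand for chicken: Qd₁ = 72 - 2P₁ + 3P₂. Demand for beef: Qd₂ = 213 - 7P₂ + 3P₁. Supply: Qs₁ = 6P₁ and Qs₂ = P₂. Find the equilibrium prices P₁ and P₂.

Market 1: 72 - 2P₁ + 3P₂ = 6P₁ → 8P₁ - 3P₂ = 72.
Market 2: 8P₂ - 3P₁ = 213.
Eliminating P₂: 8×(1) + 3×(2) gives 55P₁ = 1215, so P₁ = 243/11.
Back-substitute into (2): P₂ = (213 + 3×243/11) / 8 = 384/11.

P₁ = 243/11, P₂ = 384/11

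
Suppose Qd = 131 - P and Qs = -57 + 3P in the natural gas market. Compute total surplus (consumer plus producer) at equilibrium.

Equilibrium: 131 - P = -57 + 3P gives P* = 47, Q* = 84.
Demand choke price: P = 131; supply starts at P = 19.
CS = ½(131 − 47)(84) = 3528; PS = ½(47 − 19)(84) = 1176.

Total surplus = 4704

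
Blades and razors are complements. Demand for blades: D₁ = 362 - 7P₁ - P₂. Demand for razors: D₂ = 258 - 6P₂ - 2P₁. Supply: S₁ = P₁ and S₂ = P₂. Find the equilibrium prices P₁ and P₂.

P₁ = 1138/27, P₂ = 670/27

Market 1: 362 - 7P₁ - P₂ = P₁ → 8P₁ + P₂ = 362.
Market 2: 7P₂ + 2P₁ = 258.
Eliminating P₂: 7×(1) − 1×(2) gives 54P₁ = 2276, so P₁ = 1138/27.
Back-substitute into (2): P₂ = (258 − 2×1138/27) / 7 = 670/27.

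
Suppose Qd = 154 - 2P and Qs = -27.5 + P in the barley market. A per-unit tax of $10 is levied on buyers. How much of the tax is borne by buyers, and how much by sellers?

Pre-tax equilibrium: P* = 60.5, Q* = 33.
Tax on buyers shifts demand to Qd = 154 − 2(P + 10) = 134 - 2P.
134 - 2P = -27.5 + P gives seller price Ps = 323/6; buyers pay Pb = 323/6 + 10 = 383/6.
New quantity: Q = 154 − 2(383/6) = 79/3.
Buyer burden = 383/6 − 60.5 = 10/3; seller burden = 60.5 − 323/6 = 20/3.

Buyers bear 10/3, sellers bear 20/3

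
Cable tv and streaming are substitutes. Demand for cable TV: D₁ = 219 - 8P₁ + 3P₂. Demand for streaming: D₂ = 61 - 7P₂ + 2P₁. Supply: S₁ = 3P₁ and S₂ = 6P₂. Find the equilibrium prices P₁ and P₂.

P₁ = 3030/137, P₂ = 1109/137

Market 1: 219 - 8P₁ + 3P₂ = 3P₁ → 11P₁ - 3P₂ = 219.
Market 2: 13P₂ - 2P₁ = 61.
Eliminating P₂: 13×(1) + 3×(2) gives 137P₁ = 3030, so P₁ = 3030/137.
Back-substitute into (2): P₂ = (61 + 2×3030/137) / 13 = 1109/137.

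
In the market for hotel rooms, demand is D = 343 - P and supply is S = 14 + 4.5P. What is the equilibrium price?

P* = 658/11

Set D = S: 343 - P = 14 + 4.5P.
329 = 5.5P, so P* = 658/11.
Q* = 343 − 1(658/11) = 3115/11.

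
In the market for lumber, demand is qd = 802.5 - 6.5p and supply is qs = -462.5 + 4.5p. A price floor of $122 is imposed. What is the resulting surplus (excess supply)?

Surplus = 77

Equilibrium price would be p* = 115, so the floor at 122 binds.
At p = 122: qd = 9.5, qs = 86.5.
Surplus = 86.5 − 9.5 = 77.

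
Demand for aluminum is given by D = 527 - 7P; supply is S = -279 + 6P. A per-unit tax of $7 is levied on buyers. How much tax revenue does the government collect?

Pre-tax equilibrium: P* = 62, Q* = 93.
Tax on buyers shifts demand to D = 527 − 7(P + 7) = 478 - 7P.
478 - 7P = -279 + 6P gives seller price Ps = 757/13; buyers pay Pb = 757/13 + 7 = 848/13.
New quantity: Q = 527 − 7(848/13) = 915/13.
Revenue = 7 × 915/13 = 6405/13.

Tax revenue = 6405/13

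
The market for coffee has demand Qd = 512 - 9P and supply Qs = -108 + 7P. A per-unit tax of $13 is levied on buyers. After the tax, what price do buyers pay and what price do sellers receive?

Pre-tax equilibrium: P* = 38.75, Q* = 163.25.
Tax on buyers shifts demand to Qd = 512 − 9(P + 13) = 395 - 9P.
395 - 9P = -108 + 7P gives seller price Ps = 31.4375; buyers pay Pb = 31.4375 + 13 = 44.4375.
New quantity: Q = 512 − 9(44.4375) = 112.0625.

Buyers pay $44.4375, sellers receive $31.4375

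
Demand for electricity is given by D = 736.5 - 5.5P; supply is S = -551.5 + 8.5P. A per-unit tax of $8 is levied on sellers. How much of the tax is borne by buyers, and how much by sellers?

Pre-tax equilibrium: P* = 92, Q* = 230.5.
Tax on sellers shifts supply to S = -551.5 + 8.5(P − 8) = -619.5 + 8.5P.
736.5 - 5.5P = -619.5 + 8.5P gives buyer price Pb = 678/7; sellers receive Ps = 678/7 − 8 = 622/7.
New quantity: Q = 736.5 − 5.5(678/7) = 2853/14.
Buyer burden = 678/7 − 92 = 34/7; seller burden = 92 − 622/7 = 22/7.

Buyers bear 34/7, sellers bear 22/7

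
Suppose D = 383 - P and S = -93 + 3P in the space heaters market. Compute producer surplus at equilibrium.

Producer surplus = 11616

Equilibrium: 383 - P = -93 + 3P gives P* = 119, Q* = 264.
Supply starts at P = 31 (where S = 0).
PS = ½(119 − 31)(264) = 11616.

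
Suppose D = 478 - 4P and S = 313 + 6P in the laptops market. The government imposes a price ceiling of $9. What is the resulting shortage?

Equilibrium price would be P* = 16.5, so the ceiling at 9 binds.
At P = 9: D = 478 − 4(9) = 442, S = 313 + 6(9) = 367.
Shortage = 442 − 367 = 75.

Shortage = 75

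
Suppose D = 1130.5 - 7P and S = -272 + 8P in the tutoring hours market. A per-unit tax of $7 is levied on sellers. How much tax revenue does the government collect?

Pre-tax equilibrium: P* = 93.5, Q* = 476.
Tax on sellers shifts supply to S = -272 + 8(P − 7) = -328 + 8P.
1130.5 - 7P = -328 + 8P gives buyer price Pb = 2917/30; sellers receive Ps = 2917/30 − 7 = 2707/30.
New quantity: Q = 1130.5 − 7(2917/30) = 6748/15.
Revenue = 7 × 6748/15 = 47236/15.

Tax revenue = 47236/15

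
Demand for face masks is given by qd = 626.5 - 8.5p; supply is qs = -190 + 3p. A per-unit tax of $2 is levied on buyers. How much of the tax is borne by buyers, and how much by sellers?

Buyers bear 12/23, sellers bear 34/23

Pre-tax equilibrium: p* = 71, q* = 23.
Tax on buyers shifts demand to qd = 626.5 − 8.5(p + 2) = 609.5 - 8.5p.
609.5 - 8.5p = -190 + 3p gives seller price ps = 1599/23; buyers pay pb = 1599/23 + 2 = 1645/23.
New quantity: q = 626.5 − 8.5(1645/23) = 427/23.
Buyer burden = 1645/23 − 71 = 12/23; seller burden = 71 − 1599/23 = 34/23.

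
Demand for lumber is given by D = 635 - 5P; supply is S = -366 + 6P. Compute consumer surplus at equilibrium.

Equilibrium: 635 - 5P = -366 + 6P gives P* = 91, Q* = 180.
Demand choke price (D = 0): P = 127.
CS = ½(127 − 91)(180) = 3240.

Consumer surplus = 3240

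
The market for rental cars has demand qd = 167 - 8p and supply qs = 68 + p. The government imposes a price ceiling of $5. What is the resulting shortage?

Equilibrium price would be p* = 11, so the ceiling at 5 binds.
At p = 5: qd = 167 − 8(5) = 127, qs = 68 + 1(5) = 73.
Shortage = 127 − 73 = 54.

Shortage = 54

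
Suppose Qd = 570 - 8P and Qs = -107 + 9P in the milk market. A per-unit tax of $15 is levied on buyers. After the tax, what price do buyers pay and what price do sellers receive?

Pre-tax equilibrium: P* = 677/17, Q* = 4274/17.
Tax on buyers shifts demand to Qd = 570 − 8(P + 15) = 450 - 8P.
450 - 8P = -107 + 9P gives seller price Ps = 557/17; buyers pay Pb = 557/17 + 15 = 812/17.
New quantity: Q = 570 − 8(812/17) = 3194/17.

Buyers pay 812/17, sellers receive 557/17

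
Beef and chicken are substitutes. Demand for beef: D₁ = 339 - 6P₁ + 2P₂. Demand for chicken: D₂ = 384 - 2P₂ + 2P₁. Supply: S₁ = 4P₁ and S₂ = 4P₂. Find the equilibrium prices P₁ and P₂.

P₁ = 1401/28, P₂ = 2259/28

Market 1: 339 - 6P₁ + 2P₂ = 4P₁ → 10P₁ - 2P₂ = 339.
Market 2: 6P₂ - 2P₁ = 384.
Eliminating P₂: 6×(1) + 2×(2) gives 56P₁ = 2802, so P₁ = 1401/28.
Back-substitute into (2): P₂ = (384 + 2×1401/28) / 6 = 2259/28.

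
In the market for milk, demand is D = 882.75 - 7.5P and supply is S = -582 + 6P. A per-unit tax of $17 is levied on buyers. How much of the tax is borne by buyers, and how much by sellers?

Pre-tax equilibrium: P* = 108.5, Q* = 69.
Tax on buyers shifts demand to D = 882.75 − 7.5(P + 17) = 755.25 - 7.5P.
755.25 - 7.5P = -582 + 6P gives seller price Ps = 1783/18; buyers pay Pb = 1783/18 + 17 = 2089/18.
New quantity: Q = 882.75 − 7.5(2089/18) = 37/3.
Buyer burden = 2089/18 − 108.5 = 68/9; seller burden = 108.5 − 1783/18 = 85/9.

Buyers bear 68/9, sellers bear 85/9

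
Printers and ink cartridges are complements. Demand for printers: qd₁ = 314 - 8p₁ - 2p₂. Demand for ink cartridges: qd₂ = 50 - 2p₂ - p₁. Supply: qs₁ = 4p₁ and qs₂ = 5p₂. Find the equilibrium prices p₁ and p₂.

p₁ = 1049/41, p₂ = 143/41

Market 1: 314 - 8p₁ - 2p₂ = 4p₁ → 12p₁ + 2p₂ = 314.
Market 2: 7p₂ + p₁ = 50.
Eliminating p₂: 7×(1) − 2×(2) gives 82p₁ = 2098, so p₁ = 1049/41.
Back-substitute into (2): p₂ = (50 − 1×1049/41) / 7 = 143/41.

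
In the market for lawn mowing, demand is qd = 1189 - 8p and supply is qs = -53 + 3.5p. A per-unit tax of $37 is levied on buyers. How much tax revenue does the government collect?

Pre-tax equilibrium: p* = 108, q* = 325.
Tax on buyers shifts demand to qd = 1189 − 8(p + 37) = 893 - 8p.
893 - 8p = -53 + 3.5p gives seller price ps = 1892/23; buyers pay pb = 1892/23 + 37 = 2743/23.
New quantity: q = 1189 − 8(2743/23) = 5403/23.
Revenue = 37 × 5403/23 = 199911/23.

Tax revenue = 199911/23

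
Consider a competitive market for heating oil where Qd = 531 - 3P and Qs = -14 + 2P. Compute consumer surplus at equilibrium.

Equilibrium: 531 - 3P = -14 + 2P gives P* = 109, Q* = 204.
Demand choke price (Qd = 0): P = 177.
CS = ½(177 − 109)(204) = 6936.

Consumer surplus = 6936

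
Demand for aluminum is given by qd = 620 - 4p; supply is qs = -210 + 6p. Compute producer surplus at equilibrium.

Equilibrium: 620 - 4p = -210 + 6p gives p* = 83, q* = 288.
Supply starts at p = 35 (where qs = 0).
PS = ½(83 − 35)(288) = 6912.

Producer surplus = 6912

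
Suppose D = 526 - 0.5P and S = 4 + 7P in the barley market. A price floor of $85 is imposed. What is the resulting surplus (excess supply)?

Surplus = 115.5

Equilibrium price would be P* = 69.6, so the floor at 85 binds.
At P = 85: D = 483.5, S = 599.
Surplus = 599 − 483.5 = 115.5.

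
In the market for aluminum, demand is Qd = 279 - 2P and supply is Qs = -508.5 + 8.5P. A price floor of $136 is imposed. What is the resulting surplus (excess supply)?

Equilibrium price would be P* = 75, so the floor at 136 binds.
At P = 136: Qd = 7, Qs = 647.5.
Surplus = 647.5 − 7 = 640.5.

Surplus = 640.5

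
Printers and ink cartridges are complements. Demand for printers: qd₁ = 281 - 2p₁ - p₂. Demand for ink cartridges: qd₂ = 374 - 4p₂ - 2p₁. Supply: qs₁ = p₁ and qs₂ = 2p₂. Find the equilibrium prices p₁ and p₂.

p₁ = 82, p₂ = 35

Market 1: 281 - 2p₁ - p₂ = p₁ → 3p₁ + p₂ = 281.
Market 2: 6p₂ + 2p₁ = 374.
Eliminating p₂: 6×(1) − 1×(2) gives 16p₁ = 1312, so p₁ = 82.
Back-substitute into (2): p₂ = (374 − 2×82) / 6 = 35.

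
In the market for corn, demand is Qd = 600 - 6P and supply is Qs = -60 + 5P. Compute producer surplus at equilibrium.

Equilibrium: 600 - 6P = -60 + 5P gives P* = 60, Q* = 240.
Supply starts at P = 12 (where Qs = 0).
PS = ½(60 − 12)(240) = 5760.

Producer surplus = 5760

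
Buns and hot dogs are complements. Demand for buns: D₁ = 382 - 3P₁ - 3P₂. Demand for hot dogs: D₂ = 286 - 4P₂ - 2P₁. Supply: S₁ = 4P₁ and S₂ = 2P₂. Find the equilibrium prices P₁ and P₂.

P₁ = 239/6, P₂ = 619/18

Market 1: 382 - 3P₁ - 3P₂ = 4P₁ → 7P₁ + 3P₂ = 382.
Market 2: 6P₂ + 2P₁ = 286.
Eliminating P₂: 6×(1) − 3×(2) gives 36P₁ = 1434, so P₁ = 239/6.
Back-substitute into (2): P₂ = (286 − 2×239/6) / 6 = 619/18.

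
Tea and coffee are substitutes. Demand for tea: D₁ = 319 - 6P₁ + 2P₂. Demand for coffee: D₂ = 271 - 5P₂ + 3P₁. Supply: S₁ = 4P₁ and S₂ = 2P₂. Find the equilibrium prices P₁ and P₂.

P₁ = 43.359375, P₂ = 57.296875

Market 1: 319 - 6P₁ + 2P₂ = 4P₁ → 10P₁ - 2P₂ = 319.
Market 2: 7P₂ - 3P₁ = 271.
Eliminating P₂: 7×(1) + 2×(2) gives 64P₁ = 2775, so P₁ = 43.359375.
Back-substitute into (2): P₂ = (271 + 3×43.359375) / 7 = 57.296875.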